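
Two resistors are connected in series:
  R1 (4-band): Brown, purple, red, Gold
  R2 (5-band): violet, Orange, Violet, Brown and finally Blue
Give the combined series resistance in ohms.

9070 Ω

R1: brown, violet → 17; red ×10^2 → 1700 Ω.
R2: violet, orange, violet → 737; brown ×10 → 7370 Ω.
Series: 1700 + 7370 = 9070 Ω.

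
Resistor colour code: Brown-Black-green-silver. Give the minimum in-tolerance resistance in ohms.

900000 Ω

Brown → 1 (first significant figure)
Black → 0 (second significant figure)
Green → ×10^5 multiplier
Silver → ±10% tolerance
10 × 100000 = 1000000 Ω
Minimum = 1000000 × (1 − 10/100) = 900000 Ω.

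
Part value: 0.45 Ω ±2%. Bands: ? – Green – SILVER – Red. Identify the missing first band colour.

0.45 Ω = 45 × 10^-2.
The first band gives digit 4 of the significand, and 4 is yellow.

yellow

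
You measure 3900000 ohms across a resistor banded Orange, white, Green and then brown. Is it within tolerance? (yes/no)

yes

Orange → 3 (first significant figure)
White → 9 (second significant figure)
Green → ×10^5 multiplier
Brown → ±1% tolerance
39 × 100000 = 3900000 Ω
Allowed range: 3861000 Ω to 3939000 Ω.
3900000 ohms lies inside that range.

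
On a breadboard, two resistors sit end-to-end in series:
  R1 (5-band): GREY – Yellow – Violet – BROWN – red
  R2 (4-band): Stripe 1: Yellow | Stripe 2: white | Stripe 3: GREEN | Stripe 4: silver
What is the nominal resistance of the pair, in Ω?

4908470 Ω

R1: grey, yellow, violet → 847; brown ×10 → 8470 Ω.
R2: yellow, white → 49; green ×10^5 → 4900000 Ω.
Series: 8470 + 4900000 = 4908470 Ω.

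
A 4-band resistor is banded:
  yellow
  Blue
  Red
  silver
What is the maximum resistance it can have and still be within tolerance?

Yellow → 4 (first significant figure)
Blue → 6 (second significant figure)
Red → ×10^2 multiplier
Silver → ±10% tolerance
46 × 100 = 4600 Ω
Maximum = 4600 × (1 + 10/100) = 5060 Ω.

5060 Ω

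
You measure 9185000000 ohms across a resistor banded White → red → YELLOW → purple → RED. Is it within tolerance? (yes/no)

White → 9 (first significant figure)
Red → 2 (second significant figure)
Yellow → 4 (third significant figure)
Violet → ×10^7 multiplier
Red → ±2% tolerance
924 × 10000000 = 9240000000 Ω
Allowed range: 9055200000 Ω to 9424800000 Ω.
9185000000 ohms lies inside that range.

yes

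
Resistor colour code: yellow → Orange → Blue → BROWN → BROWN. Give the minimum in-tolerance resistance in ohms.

Yellow → 4 (first significant figure)
Orange → 3 (second significant figure)
Blue → 6 (third significant figure)
Brown → ×10 multiplier
Brown → ±1% tolerance
436 × 10 = 4360 Ω
Minimum = 4360 × (1 − 1/100) = 4316.4 Ω.

4316.4 Ω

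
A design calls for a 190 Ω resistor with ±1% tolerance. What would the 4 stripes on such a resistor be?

brown, white, brown, brown

190 Ω = 19 × 10^1.
1 → brown
9 → white
Multiplier 10^1 → brown.
±1% tolerance → brown.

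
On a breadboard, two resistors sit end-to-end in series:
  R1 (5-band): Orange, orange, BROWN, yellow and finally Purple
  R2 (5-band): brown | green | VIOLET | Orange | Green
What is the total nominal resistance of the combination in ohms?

3467000 Ω

R1: orange, orange, brown → 331; yellow ×10^4 → 3310000 Ω.
R2: brown, green, violet → 157; orange ×10^3 → 157000 Ω.
Series: 3310000 + 157000 = 3467000 Ω.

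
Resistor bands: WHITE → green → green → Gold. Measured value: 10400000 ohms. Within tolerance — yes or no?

White → 9 (first significant figure)
Green → 5 (second significant figure)
Green → ×10^5 multiplier
Gold → ±5% tolerance
95 × 100000 = 9500000 Ω
Allowed range: 9025000 Ω to 9975000 Ω.
10400000 ohms lies outside that range.

no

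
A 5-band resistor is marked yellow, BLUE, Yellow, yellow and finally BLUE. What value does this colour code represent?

4640000 Ω

Yellow → 4 (first significant figure)
Blue → 6 (second significant figure)
Yellow → 4 (third significant figure)
Yellow → ×10^4 multiplier
464 × 10000 = 4640000 Ω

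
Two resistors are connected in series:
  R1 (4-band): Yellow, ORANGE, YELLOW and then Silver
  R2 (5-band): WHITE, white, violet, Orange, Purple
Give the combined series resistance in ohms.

R1: yellow, orange → 43; yellow ×10^4 → 430000 Ω.
R2: white, white, violet → 997; orange ×10^3 → 997000 Ω.
Series: 430000 + 997000 = 1427000 Ω.

1427000 Ω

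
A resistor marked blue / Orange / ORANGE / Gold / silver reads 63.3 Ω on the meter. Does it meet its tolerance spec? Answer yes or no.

Blue → 6 (first significant figure)
Orange → 3 (second significant figure)
Orange → 3 (third significant figure)
Gold → ×0.1 multiplier
Silver → ±10% tolerance
633 × 0.1 = 63.3 Ω
Allowed range: 56.97 Ω to 69.63 Ω.
63.3 Ω lies inside that range.

yes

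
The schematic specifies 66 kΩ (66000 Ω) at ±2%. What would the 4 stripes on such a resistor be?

66000 Ω = 66 × 10^3.
6 → blue
6 → blue
Multiplier 10^3 → orange.
±2% tolerance → red.

blue, blue, orange, red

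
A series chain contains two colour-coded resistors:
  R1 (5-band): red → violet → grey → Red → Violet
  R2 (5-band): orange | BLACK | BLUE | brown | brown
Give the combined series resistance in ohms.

R1: red, violet, grey → 278; red ×10^2 → 27800 Ω.
R2: orange, black, blue → 306; brown ×10 → 3060 Ω.
Series: 27800 + 3060 = 30860 Ω.

30860 Ω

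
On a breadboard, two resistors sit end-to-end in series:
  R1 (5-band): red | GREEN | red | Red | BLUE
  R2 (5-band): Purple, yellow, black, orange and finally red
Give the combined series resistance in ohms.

765200 Ω

R1: red, green, red → 252; red ×10^2 → 25200 Ω.
R2: violet, yellow, black → 740; orange ×10^3 → 740000 Ω.
Series: 25200 + 740000 = 765200 Ω.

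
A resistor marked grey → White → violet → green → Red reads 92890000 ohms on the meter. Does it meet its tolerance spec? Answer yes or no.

no

Grey → 8 (first significant figure)
White → 9 (second significant figure)
Violet → 7 (third significant figure)
Green → ×10^5 multiplier
Red → ±2% tolerance
897 × 100000 = 89700000 Ω
Allowed range: 87906000 Ω to 91494000 Ω.
92890000 ohms lies outside that range.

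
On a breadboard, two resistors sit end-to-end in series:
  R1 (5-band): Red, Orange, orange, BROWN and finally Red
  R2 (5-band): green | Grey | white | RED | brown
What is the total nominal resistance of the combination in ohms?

61230 Ω

R1: red, orange, orange → 233; brown ×10 → 2330 Ω.
R2: green, grey, white → 589; red ×10^2 → 58900 Ω.
Series: 2330 + 58900 = 61230 Ω.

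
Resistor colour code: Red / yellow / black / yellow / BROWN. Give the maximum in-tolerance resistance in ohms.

2424000 Ω

Red → 2 (first significant figure)
Yellow → 4 (second significant figure)
Black → 0 (third significant figure)
Yellow → ×10^4 multiplier
Brown → ±1% tolerance
240 × 10000 = 2400000 Ω
Maximum = 2400000 × (1 + 1/100) = 2424000 Ω.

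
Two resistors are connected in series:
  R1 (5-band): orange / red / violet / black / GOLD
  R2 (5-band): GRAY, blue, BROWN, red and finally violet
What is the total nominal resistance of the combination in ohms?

R1: orange, red, violet → 327; black ×1 → 327 Ω.
R2: grey, blue, brown → 861; red ×10^2 → 86100 Ω.
Series: 327 + 86100 = 86427 Ω.

86427 Ω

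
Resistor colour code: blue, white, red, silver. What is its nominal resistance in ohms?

Blue → 6 (first significant figure)
White → 9 (second significant figure)
Red → ×10^2 multiplier
69 × 100 = 6900 Ω

6900 Ω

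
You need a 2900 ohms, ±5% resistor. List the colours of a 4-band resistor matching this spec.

2900 Ω = 29 × 10^2.
2 → red
9 → white
Multiplier 10^2 → red.
±5% tolerance → gold.

red, white, red, gold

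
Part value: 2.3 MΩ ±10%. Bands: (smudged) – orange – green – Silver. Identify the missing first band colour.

red

2300000 Ω = 23 × 10^5.
The first band gives digit 2 of the significand, and 2 is red.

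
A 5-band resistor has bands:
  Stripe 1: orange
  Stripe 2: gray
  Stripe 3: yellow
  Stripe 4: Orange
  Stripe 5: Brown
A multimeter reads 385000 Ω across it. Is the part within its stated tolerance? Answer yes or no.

yes

Orange → 3 (first significant figure)
Grey → 8 (second significant figure)
Yellow → 4 (third significant figure)
Orange → ×10^3 multiplier
Brown → ±1% tolerance
384 × 1000 = 384000 Ω
Allowed range: 380160 Ω to 387840 Ω.
385000 Ω lies inside that range.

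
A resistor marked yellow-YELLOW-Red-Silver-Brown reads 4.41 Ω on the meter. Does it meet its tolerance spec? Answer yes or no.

yes

Yellow → 4 (first significant figure)
Yellow → 4 (second significant figure)
Red → 2 (third significant figure)
Silver → ×0.01 multiplier
Brown → ±1% tolerance
442 × 0.01 = 4.42 Ω
Allowed range: 4.3758 Ω to 4.4642 Ω.
4.41 Ω lies inside that range.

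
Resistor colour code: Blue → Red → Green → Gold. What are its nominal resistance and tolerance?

6200000 Ω ±5%

Blue → 6 (first significant figure)
Red → 2 (second significant figure)
Green → ×10^5 multiplier
Gold → ±5% tolerance
62 × 100000 = 6200000 Ω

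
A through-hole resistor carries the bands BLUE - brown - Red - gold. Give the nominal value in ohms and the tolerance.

Blue → 6 (first significant figure)
Brown → 1 (second significant figure)
Red → ×10^2 multiplier
Gold → ±5% tolerance
61 × 100 = 6100 Ω

6100 Ω ±5%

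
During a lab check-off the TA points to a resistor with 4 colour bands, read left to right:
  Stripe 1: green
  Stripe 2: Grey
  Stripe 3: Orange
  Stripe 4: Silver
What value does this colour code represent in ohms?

58000 Ω

Green → 5 (first significant figure)
Grey → 8 (second significant figure)
Orange → ×10^3 multiplier
58 × 1000 = 58000 Ω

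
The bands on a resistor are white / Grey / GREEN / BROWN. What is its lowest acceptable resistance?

White → 9 (first significant figure)
Grey → 8 (second significant figure)
Green → ×10^5 multiplier
Brown → ±1% tolerance
98 × 100000 = 9800000 Ω
Lowest = 9800000 × (1 − 1/100) = 9702000 Ω.

9702000 Ω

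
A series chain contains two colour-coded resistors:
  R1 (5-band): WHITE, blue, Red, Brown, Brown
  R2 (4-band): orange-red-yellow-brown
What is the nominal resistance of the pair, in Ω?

R1: white, blue, red → 962; brown ×10 → 9620 Ω.
R2: orange, red → 32; yellow ×10^4 → 320000 Ω.
Series: 9620 + 320000 = 329620 Ω.

329620 Ω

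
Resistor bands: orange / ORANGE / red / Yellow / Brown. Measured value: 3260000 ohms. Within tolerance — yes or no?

Orange → 3 (first significant figure)
Orange → 3 (second significant figure)
Red → 2 (third significant figure)
Yellow → ×10^4 multiplier
Brown → ±1% tolerance
332 × 10000 = 3320000 Ω
Allowed range: 3286800 Ω to 3353200 Ω.
3260000 ohms lies outside that range.

no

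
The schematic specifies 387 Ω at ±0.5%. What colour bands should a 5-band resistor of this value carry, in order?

orange, grey, violet, black, green

387 Ω = 387 × 10^0.
3 → orange
8 → grey
7 → violet
Multiplier 10^0 → black.
±0.5% tolerance → green.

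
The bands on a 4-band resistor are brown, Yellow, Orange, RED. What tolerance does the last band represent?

The last band, red, is the tolerance band.
Red corresponds to ±2%.

±2%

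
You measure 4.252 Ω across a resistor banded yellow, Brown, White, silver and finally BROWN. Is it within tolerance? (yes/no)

Yellow → 4 (first significant figure)
Brown → 1 (second significant figure)
White → 9 (third significant figure)
Silver → ×0.01 multiplier
Brown → ±1% tolerance
419 × 0.01 = 4.19 Ω
Allowed range: 4.1481 Ω to 4.2319 Ω.
4.252 Ω lies outside that range.

no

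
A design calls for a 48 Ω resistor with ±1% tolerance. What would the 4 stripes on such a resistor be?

48 Ω = 48 × 10^0.
4 → yellow
8 → grey
Multiplier 10^0 → black.
±1% tolerance → brown.

yellow, grey, black, brown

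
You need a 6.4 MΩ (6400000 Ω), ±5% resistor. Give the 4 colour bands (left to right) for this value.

6400000 Ω = 64 × 10^5.
6 → blue
4 → yellow
Multiplier 10^5 → green.
±5% tolerance → gold.

blue, yellow, green, gold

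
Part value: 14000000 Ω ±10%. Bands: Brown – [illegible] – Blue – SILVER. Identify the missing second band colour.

14000000 Ω = 14 × 10^6.
The second band gives digit 4 of the significand, and 4 is yellow.

yellow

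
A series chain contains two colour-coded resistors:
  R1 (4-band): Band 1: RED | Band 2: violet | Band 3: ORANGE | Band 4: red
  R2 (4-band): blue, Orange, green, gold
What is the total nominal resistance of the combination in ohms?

6327000 Ω

R1: red, violet → 27; orange ×10^3 → 27000 Ω.
R2: blue, orange → 63; green ×10^5 → 6300000 Ω.
Series: 27000 + 6300000 = 6327000 Ω.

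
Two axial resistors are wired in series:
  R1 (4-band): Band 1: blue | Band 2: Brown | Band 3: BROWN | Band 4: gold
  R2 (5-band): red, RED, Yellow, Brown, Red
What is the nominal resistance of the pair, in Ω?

R1: blue, brown → 61; brown ×10 → 610 Ω.
R2: red, red, yellow → 224; brown ×10 → 2240 Ω.
Series: 610 + 2240 = 2850 Ω.

2850 Ω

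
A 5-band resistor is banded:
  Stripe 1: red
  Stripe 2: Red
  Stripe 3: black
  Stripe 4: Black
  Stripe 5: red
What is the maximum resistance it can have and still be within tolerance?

224.4 Ω

Red → 2 (first significant figure)
Red → 2 (second significant figure)
Black → 0 (third significant figure)
Black → ×1 multiplier
Red → ±2% tolerance
220 × 1 = 220 Ω
Maximum = 220 × (1 + 2/100) = 224.4 Ω.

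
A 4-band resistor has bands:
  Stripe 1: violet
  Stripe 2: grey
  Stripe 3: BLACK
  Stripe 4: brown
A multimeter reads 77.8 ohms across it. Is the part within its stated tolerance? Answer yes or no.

Violet → 7 (first significant figure)
Grey → 8 (second significant figure)
Black → ×1 multiplier
Brown → ±1% tolerance
78 × 1 = 78 Ω
Allowed range: 77.22 Ω to 78.78 Ω.
77.8 ohms lies inside that range.

yes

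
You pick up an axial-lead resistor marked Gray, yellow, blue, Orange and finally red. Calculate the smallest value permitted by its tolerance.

829080 Ω

Grey → 8 (first significant figure)
Yellow → 4 (second significant figure)
Blue → 6 (third significant figure)
Orange → ×10^3 multiplier
Red → ±2% tolerance
846 × 1000 = 846000 Ω
Smallest = 846000 × (1 − 2/100) = 829080 Ω.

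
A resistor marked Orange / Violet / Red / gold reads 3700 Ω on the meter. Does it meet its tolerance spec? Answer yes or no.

yes

Orange → 3 (first significant figure)
Violet → 7 (second significant figure)
Red → ×10^2 multiplier
Gold → ±5% tolerance
37 × 100 = 3700 Ω
Allowed range: 3515 Ω to 3885 Ω.
3700 Ω lies inside that range.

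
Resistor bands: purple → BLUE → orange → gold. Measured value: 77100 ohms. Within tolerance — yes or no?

Violet → 7 (first significant figure)
Blue → 6 (second significant figure)
Orange → ×10^3 multiplier
Gold → ±5% tolerance
76 × 1000 = 76000 Ω
Allowed range: 72200 Ω to 79800 Ω.
77100 ohms lies inside that range.

yes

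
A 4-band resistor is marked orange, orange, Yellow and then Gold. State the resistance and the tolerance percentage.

Orange → 3 (first significant figure)
Orange → 3 (second significant figure)
Yellow → ×10^4 multiplier
Gold → ±5% tolerance
33 × 10000 = 330000 Ω

330000 Ω ±5%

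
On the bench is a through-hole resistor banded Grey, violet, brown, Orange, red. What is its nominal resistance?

Grey → 8 (first significant figure)
Violet → 7 (second significant figure)
Brown → 1 (third significant figure)
Orange → ×10^3 multiplier
871 × 1000 = 871000 Ω

871000 Ω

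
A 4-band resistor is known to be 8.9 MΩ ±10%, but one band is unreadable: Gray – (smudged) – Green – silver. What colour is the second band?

white

8900000 Ω = 89 × 10^5.
The second band gives digit 9 of the significand, and 9 is white.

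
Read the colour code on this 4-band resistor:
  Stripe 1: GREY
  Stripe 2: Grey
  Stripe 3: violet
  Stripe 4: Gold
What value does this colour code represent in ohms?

Grey → 8 (first significant figure)
Grey → 8 (second significant figure)
Violet → ×10^7 multiplier
88 × 10000000 = 880000000 Ω

880000000 Ω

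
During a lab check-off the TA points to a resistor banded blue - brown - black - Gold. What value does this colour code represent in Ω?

Blue → 6 (first significant figure)
Brown → 1 (second significant figure)
Black → ×1 multiplier
61 × 1 = 61 Ω

61 Ω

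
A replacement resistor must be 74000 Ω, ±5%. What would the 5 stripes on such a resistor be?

74000 Ω = 740 × 10^2.
7 → violet
4 → yellow
0 → black
Multiplier 10^2 → red.
±5% tolerance → gold.

violet, yellow, black, red, gold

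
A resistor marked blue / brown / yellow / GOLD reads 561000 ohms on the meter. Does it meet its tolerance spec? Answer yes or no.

no

Blue → 6 (first significant figure)
Brown → 1 (second significant figure)
Yellow → ×10^4 multiplier
Gold → ±5% tolerance
61 × 10000 = 610000 Ω
Allowed range: 579500 Ω to 640500 Ω.
561000 ohms lies outside that range.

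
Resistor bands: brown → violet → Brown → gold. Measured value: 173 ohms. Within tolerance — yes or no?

Brown → 1 (first significant figure)
Violet → 7 (second significant figure)
Brown → ×10 multiplier
Gold → ±5% tolerance
17 × 10 = 170 Ω
Allowed range: 161.5 Ω to 178.5 Ω.
173 ohms lies inside that range.

yes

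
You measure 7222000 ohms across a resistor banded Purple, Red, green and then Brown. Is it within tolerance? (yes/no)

yes

Violet → 7 (first significant figure)
Red → 2 (second significant figure)
Green → ×10^5 multiplier
Brown → ±1% tolerance
72 × 100000 = 7200000 Ω
Allowed range: 7128000 Ω to 7272000 Ω.
7222000 ohms lies inside that range.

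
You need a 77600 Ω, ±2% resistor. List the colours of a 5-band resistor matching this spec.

violet, violet, blue, red, red

77600 Ω = 776 × 10^2.
7 → violet
7 → violet
6 → blue
Multiplier 10^2 → red.
±2% tolerance → red.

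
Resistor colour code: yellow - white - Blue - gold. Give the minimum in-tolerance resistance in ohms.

46550000 Ω

Yellow → 4 (first significant figure)
White → 9 (second significant figure)
Blue → ×10^6 multiplier
Gold → ±5% tolerance
49 × 1000000 = 49000000 Ω
Minimum = 49000000 × (1 − 5/100) = 46550000 Ω.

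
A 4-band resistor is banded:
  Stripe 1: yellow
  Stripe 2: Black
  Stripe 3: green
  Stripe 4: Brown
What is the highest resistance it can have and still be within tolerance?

4040000 Ω

Yellow → 4 (first significant figure)
Black → 0 (second significant figure)
Green → ×10^5 multiplier
Brown → ±1% tolerance
40 × 100000 = 4000000 Ω
Highest = 4000000 × (1 + 1/100) = 4040000 Ω.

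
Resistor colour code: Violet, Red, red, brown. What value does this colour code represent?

7200 Ω

Violet → 7 (first significant figure)
Red → 2 (second significant figure)
Red → ×10^2 multiplier
72 × 100 = 7200 Ω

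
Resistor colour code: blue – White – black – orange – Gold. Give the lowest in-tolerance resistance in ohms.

655500 Ω

Blue → 6 (first significant figure)
White → 9 (second significant figure)
Black → 0 (third significant figure)
Orange → ×10^3 multiplier
Gold → ±5% tolerance
690 × 1000 = 690000 Ω
Lowest = 690000 × (1 − 5/100) = 655500 Ω.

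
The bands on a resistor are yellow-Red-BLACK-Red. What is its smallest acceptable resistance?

41.16 Ω

Yellow → 4 (first significant figure)
Red → 2 (second significant figure)
Black → ×1 multiplier
Red → ±2% tolerance
42 × 1 = 42 Ω
Smallest = 42 × (1 − 2/100) = 41.16 Ω.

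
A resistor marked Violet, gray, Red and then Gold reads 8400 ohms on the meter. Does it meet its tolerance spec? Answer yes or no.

no

Violet → 7 (first significant figure)
Grey → 8 (second significant figure)
Red → ×10^2 multiplier
Gold → ±5% tolerance
78 × 100 = 7800 Ω
Allowed range: 7410 Ω to 8190 Ω.
8400 ohms lies outside that range.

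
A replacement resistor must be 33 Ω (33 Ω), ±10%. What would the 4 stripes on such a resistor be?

orange, orange, black, silver

33 Ω = 33 × 10^0.
3 → orange
3 → orange
Multiplier 10^0 → black.
±10% tolerance → silver.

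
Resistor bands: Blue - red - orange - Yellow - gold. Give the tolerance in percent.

±5%

The last band, gold, is the tolerance band.
Gold corresponds to ±5%.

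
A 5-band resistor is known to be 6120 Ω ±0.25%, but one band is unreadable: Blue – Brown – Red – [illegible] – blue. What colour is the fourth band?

brown

6120 Ω = 612 × 10^1.
The fourth band is the multiplier, 10^1, which is brown.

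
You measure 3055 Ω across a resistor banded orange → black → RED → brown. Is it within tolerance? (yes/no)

no

Orange → 3 (first significant figure)
Black → 0 (second significant figure)
Red → ×10^2 multiplier
Brown → ±1% tolerance
30 × 100 = 3000 Ω
Allowed range: 2970 Ω to 3030 Ω.
3055 Ω lies outside that range.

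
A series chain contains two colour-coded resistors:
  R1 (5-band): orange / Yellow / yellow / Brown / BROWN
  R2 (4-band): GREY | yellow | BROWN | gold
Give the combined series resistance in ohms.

4280 Ω

R1: orange, yellow, yellow → 344; brown ×10 → 3440 Ω.
R2: grey, yellow → 84; brown ×10 → 840 Ω.
Series: 3440 + 840 = 4280 Ω.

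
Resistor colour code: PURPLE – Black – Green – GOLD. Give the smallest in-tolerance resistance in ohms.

Violet → 7 (first significant figure)
Black → 0 (second significant figure)
Green → ×10^5 multiplier
Gold → ±5% tolerance
70 × 100000 = 7000000 Ω
Smallest = 7000000 × (1 − 5/100) = 6650000 Ω.

6650000 Ω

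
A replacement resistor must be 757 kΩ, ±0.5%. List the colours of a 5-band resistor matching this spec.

757000 Ω = 757 × 10^3.
7 → violet
5 → green
7 → violet
Multiplier 10^3 → orange.
±0.5% tolerance → green.

violet, green, violet, orange, green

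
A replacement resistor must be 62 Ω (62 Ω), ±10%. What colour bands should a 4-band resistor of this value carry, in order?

62 Ω = 62 × 10^0.
6 → blue
2 → red
Multiplier 10^0 → black.
±10% tolerance → silver.

blue, red, black, silver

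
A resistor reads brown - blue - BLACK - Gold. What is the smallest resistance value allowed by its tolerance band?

15.2 Ω

Brown → 1 (first significant figure)
Blue → 6 (second significant figure)
Black → ×1 multiplier
Gold → ±5% tolerance
16 × 1 = 16 Ω
Smallest = 16 × (1 − 5/100) = 15.2 Ω.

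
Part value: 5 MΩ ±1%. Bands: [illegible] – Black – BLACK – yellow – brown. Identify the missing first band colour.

green

5000000 Ω = 500 × 10^4.
The first band gives digit 5 of the significand, and 5 is green.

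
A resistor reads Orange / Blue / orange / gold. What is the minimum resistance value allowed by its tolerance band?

34200 Ω

Orange → 3 (first significant figure)
Blue → 6 (second significant figure)
Orange → ×10^3 multiplier
Gold → ±5% tolerance
36 × 1000 = 36000 Ω
Minimum = 36000 × (1 − 5/100) = 34200 Ω.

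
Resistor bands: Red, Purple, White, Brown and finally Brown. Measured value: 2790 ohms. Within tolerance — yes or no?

yes

Red → 2 (first significant figure)
Violet → 7 (second significant figure)
White → 9 (third significant figure)
Brown → ×10 multiplier
Brown → ±1% tolerance
279 × 10 = 2790 Ω
Allowed range: 2762.1 Ω to 2817.9 Ω.
2790 ohms lies inside that range.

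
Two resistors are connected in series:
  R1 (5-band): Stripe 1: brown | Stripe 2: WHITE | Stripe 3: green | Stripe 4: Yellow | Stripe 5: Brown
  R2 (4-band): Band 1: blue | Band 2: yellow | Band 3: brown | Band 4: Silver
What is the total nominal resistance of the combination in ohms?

R1: brown, white, green → 195; yellow ×10^4 → 1950000 Ω.
R2: blue, yellow → 64; brown ×10 → 640 Ω.
Series: 1950000 + 640 = 1950640 Ω.

1950640 Ω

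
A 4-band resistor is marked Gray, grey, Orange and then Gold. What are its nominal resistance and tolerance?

Grey → 8 (first significant figure)
Grey → 8 (second significant figure)
Orange → ×10^3 multiplier
Gold → ±5% tolerance
88 × 1000 = 88000 Ω

88000 Ω ±5%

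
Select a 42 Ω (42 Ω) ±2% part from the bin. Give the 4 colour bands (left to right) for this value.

42 Ω = 42 × 10^0.
4 → yellow
2 → red
Multiplier 10^0 → black.
±2% tolerance → red.

yellow, red, black, red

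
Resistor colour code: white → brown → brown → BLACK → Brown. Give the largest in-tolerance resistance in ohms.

White → 9 (first significant figure)
Brown → 1 (second significant figure)
Brown → 1 (third significant figure)
Black → ×1 multiplier
Brown → ±1% tolerance
911 × 1 = 911 Ω
Largest = 911 × (1 + 1/100) = 920.11 Ω.

920.11 Ω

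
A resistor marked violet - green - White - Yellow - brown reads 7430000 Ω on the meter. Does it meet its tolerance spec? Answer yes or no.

Violet → 7 (first significant figure)
Green → 5 (second significant figure)
White → 9 (third significant figure)
Yellow → ×10^4 multiplier
Brown → ±1% tolerance
759 × 10000 = 7590000 Ω
Allowed range: 7514100 Ω to 7665900 Ω.
7430000 Ω lies outside that range.

no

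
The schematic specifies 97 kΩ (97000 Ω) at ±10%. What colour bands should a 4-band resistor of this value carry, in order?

97000 Ω = 97 × 10^3.
9 → white
7 → violet
Multiplier 10^3 → orange.
±10% tolerance → silver.

white, violet, orange, silver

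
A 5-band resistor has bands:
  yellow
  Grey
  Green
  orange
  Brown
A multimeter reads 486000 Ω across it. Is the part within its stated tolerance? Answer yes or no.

Yellow → 4 (first significant figure)
Grey → 8 (second significant figure)
Green → 5 (third significant figure)
Orange → ×10^3 multiplier
Brown → ±1% tolerance
485 × 1000 = 485000 Ω
Allowed range: 480150 Ω to 489850 Ω.
486000 Ω lies inside that range.

yes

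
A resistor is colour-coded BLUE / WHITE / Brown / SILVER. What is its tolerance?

±10%

The last band, silver, is the tolerance band.
Silver corresponds to ±10%.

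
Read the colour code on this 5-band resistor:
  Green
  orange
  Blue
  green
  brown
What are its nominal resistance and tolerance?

53600000 Ω ±1%

Green → 5 (first significant figure)
Orange → 3 (second significant figure)
Blue → 6 (third significant figure)
Green → ×10^5 multiplier
Brown → ±1% tolerance
536 × 100000 = 53600000 Ω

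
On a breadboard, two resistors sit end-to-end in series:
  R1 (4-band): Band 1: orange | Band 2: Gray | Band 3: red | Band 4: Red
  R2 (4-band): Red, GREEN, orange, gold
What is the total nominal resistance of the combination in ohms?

28800 Ω

R1: orange, grey → 38; red ×10^2 → 3800 Ω.
R2: red, green → 25; orange ×10^3 → 25000 Ω.
Series: 3800 + 25000 = 28800 Ω.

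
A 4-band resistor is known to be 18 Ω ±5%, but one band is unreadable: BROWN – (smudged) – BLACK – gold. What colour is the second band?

grey

18 Ω = 18 × 10^0.
The second band gives digit 8 of the significand, and 8 is grey.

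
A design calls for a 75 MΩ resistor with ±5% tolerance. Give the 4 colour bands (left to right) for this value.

violet, green, blue, gold

75000000 Ω = 75 × 10^6.
7 → violet
5 → green
Multiplier 10^6 → blue.
±5% tolerance → gold.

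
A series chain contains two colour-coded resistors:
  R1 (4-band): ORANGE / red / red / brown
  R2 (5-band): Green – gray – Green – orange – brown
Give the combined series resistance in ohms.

588200 Ω

R1: orange, red → 32; red ×10^2 → 3200 Ω.
R2: green, grey, green → 585; orange ×10^3 → 585000 Ω.
Series: 3200 + 585000 = 588200 Ω.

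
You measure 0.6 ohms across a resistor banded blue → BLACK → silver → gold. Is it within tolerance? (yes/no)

yes

Blue → 6 (first significant figure)
Black → 0 (second significant figure)
Silver → ×0.01 multiplier
Gold → ±5% tolerance
60 × 0.01 = 0.6 Ω
Allowed range: 0.57 Ω to 0.63 Ω.
0.6 ohms lies inside that range.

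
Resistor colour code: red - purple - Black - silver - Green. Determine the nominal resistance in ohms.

2.7 Ω

Red → 2 (first significant figure)
Violet → 7 (second significant figure)
Black → 0 (third significant figure)
Silver → ×0.01 multiplier
270 × 0.01 = 2.7 Ω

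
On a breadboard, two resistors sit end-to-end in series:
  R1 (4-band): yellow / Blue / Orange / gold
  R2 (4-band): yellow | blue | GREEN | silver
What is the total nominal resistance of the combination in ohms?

R1: yellow, blue → 46; orange ×10^3 → 46000 Ω.
R2: yellow, blue → 46; green ×10^5 → 4600000 Ω.
Series: 46000 + 4600000 = 4646000 Ω.

4646000 Ω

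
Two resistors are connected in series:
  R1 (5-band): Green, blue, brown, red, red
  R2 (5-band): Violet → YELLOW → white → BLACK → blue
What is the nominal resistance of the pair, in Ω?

56849 Ω

R1: green, blue, brown → 561; red ×10^2 → 56100 Ω.
R2: violet, yellow, white → 749; black ×1 → 749 Ω.
Series: 56100 + 749 = 56849 Ω.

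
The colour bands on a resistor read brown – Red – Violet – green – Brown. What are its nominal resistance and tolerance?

Brown → 1 (first significant figure)
Red → 2 (second significant figure)
Violet → 7 (third significant figure)
Green → ×10^5 multiplier
Brown → ±1% tolerance
127 × 100000 = 12700000 Ω

12700000 Ω ±1%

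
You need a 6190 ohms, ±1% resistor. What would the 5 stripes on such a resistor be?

blue, brown, white, brown, brown

6190 Ω = 619 × 10^1.
6 → blue
1 → brown
9 → white
Multiplier 10^1 → brown.
±1% tolerance → brown.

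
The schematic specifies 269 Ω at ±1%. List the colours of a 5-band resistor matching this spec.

red, blue, white, black, brown

269 Ω = 269 × 10^0.
2 → red
6 → blue
9 → white
Multiplier 10^0 → black.
±1% tolerance → brown.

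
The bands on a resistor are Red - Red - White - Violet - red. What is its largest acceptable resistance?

Red → 2 (first significant figure)
Red → 2 (second significant figure)
White → 9 (third significant figure)
Violet → ×10^7 multiplier
Red → ±2% tolerance
229 × 10000000 = 2290000000 Ω
Largest = 2290000000 × (1 + 2/100) = 2335800000 Ω.

2335800000 Ω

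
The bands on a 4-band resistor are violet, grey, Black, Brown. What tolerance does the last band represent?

The last band, brown, is the tolerance band.
Brown corresponds to ±1%.

±1%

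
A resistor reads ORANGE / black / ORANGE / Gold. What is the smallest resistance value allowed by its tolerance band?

28500 Ω

Orange → 3 (first significant figure)
Black → 0 (second significant figure)
Orange → ×10^3 multiplier
Gold → ±5% tolerance
30 × 1000 = 30000 Ω
Smallest = 30000 × (1 − 5/100) = 28500 Ω.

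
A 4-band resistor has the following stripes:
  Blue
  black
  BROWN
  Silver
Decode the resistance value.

600 Ω

Blue → 6 (first significant figure)
Black → 0 (second significant figure)
Brown → ×10 multiplier
60 × 10 = 600 Ω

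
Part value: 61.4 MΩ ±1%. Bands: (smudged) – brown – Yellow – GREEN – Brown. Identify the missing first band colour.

blue

61400000 Ω = 614 × 10^5.
The first band gives digit 6 of the significand, and 6 is blue.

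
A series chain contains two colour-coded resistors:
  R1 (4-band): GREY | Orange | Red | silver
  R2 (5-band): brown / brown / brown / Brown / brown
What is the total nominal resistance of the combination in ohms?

9410 Ω

R1: grey, orange → 83; red ×10^2 → 8300 Ω.
R2: brown, brown, brown → 111; brown ×10 → 1110 Ω.
Series: 8300 + 1110 = 9410 Ω.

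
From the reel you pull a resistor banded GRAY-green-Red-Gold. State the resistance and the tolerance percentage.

8500 Ω ±5%

Grey → 8 (first significant figure)
Green → 5 (second significant figure)
Red → ×10^2 multiplier
Gold → ±5% tolerance
85 × 100 = 8500 Ω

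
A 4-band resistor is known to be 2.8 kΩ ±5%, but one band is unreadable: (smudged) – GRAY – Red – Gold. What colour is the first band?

red

2800 Ω = 28 × 10^2.
The first band gives digit 2 of the significand, and 2 is red.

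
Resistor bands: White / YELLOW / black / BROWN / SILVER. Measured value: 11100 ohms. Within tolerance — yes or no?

no

White → 9 (first significant figure)
Yellow → 4 (second significant figure)
Black → 0 (third significant figure)
Brown → ×10 multiplier
Silver → ±10% tolerance
940 × 10 = 9400 Ω
Allowed range: 8460 Ω to 10340 Ω.
11100 ohms lies outside that range.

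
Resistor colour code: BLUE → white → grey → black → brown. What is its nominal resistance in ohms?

698 Ω

Blue → 6 (first significant figure)
White → 9 (second significant figure)
Grey → 8 (third significant figure)
Black → ×1 multiplier
698 × 1 = 698 Ω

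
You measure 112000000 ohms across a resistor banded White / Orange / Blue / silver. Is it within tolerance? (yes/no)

no

White → 9 (first significant figure)
Orange → 3 (second significant figure)
Blue → ×10^6 multiplier
Silver → ±10% tolerance
93 × 1000000 = 93000000 Ω
Allowed range: 83700000 Ω to 102300000 Ω.
112000000 ohms lies outside that range.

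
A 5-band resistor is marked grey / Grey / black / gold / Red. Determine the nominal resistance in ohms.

88 Ω

Grey → 8 (first significant figure)
Grey → 8 (second significant figure)
Black → 0 (third significant figure)
Gold → ×0.1 multiplier
880 × 0.1 = 88 Ω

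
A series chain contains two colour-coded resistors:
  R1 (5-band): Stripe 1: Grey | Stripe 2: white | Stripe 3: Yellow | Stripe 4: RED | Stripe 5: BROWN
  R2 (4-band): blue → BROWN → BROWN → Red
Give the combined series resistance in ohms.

R1: grey, white, yellow → 894; red ×10^2 → 89400 Ω.
R2: blue, brown → 61; brown ×10 → 610 Ω.
Series: 89400 + 610 = 90010 Ω.

90010 Ω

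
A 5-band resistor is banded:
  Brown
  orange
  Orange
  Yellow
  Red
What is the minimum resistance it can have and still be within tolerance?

Brown → 1 (first significant figure)
Orange → 3 (second significant figure)
Orange → 3 (third significant figure)
Yellow → ×10^4 multiplier
Red → ±2% tolerance
133 × 10000 = 1330000 Ω
Minimum = 1330000 × (1 − 2/100) = 1303400 Ω.

1303400 Ω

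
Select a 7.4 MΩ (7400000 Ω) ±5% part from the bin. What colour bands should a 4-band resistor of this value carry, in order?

7400000 Ω = 74 × 10^5.
7 → violet
4 → yellow
Multiplier 10^5 → green.
±5% tolerance → gold.

violet, yellow, green, gold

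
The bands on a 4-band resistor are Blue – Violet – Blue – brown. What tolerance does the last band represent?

The last band, brown, is the tolerance band.
Brown corresponds to ±1%.

±1%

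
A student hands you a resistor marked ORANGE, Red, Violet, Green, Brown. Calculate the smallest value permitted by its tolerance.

32373000 Ω

Orange → 3 (first significant figure)
Red → 2 (second significant figure)
Violet → 7 (third significant figure)
Green → ×10^5 multiplier
Brown → ±1% tolerance
327 × 100000 = 32700000 Ω
Smallest = 32700000 × (1 − 1/100) = 32373000 Ω.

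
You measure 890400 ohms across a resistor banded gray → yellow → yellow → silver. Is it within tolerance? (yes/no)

yes

Grey → 8 (first significant figure)
Yellow → 4 (second significant figure)
Yellow → ×10^4 multiplier
Silver → ±10% tolerance
84 × 10000 = 840000 Ω
Allowed range: 756000 Ω to 924000 Ω.
890400 ohms lies inside that range.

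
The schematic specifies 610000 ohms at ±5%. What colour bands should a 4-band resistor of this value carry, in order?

blue, brown, yellow, gold

610000 Ω = 61 × 10^4.
6 → blue
1 → brown
Multiplier 10^4 → yellow.
±5% tolerance → gold.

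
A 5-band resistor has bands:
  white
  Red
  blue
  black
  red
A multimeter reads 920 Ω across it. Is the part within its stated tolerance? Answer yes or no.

White → 9 (first significant figure)
Red → 2 (second significant figure)
Blue → 6 (third significant figure)
Black → ×1 multiplier
Red → ±2% tolerance
926 × 1 = 926 Ω
Allowed range: 907.48 Ω to 944.52 Ω.
920 Ω lies inside that range.

yes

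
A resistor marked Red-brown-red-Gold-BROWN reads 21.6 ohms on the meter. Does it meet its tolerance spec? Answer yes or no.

Red → 2 (first significant figure)
Brown → 1 (second significant figure)
Red → 2 (third significant figure)
Gold → ×0.1 multiplier
Brown → ±1% tolerance
212 × 0.1 = 21.2 Ω
Allowed range: 20.988 Ω to 21.412 Ω.
21.6 ohms lies outside that range.

no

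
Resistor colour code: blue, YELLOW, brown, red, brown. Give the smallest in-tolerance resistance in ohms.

63459 Ω

Blue → 6 (first significant figure)
Yellow → 4 (second significant figure)
Brown → 1 (third significant figure)
Red → ×10^2 multiplier
Brown → ±1% tolerance
641 × 100 = 64100 Ω
Smallest = 64100 × (1 − 1/100) = 63459 Ω.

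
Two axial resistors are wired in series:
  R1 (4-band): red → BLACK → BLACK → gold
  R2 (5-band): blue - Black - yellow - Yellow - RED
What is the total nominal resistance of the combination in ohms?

R1: red, black → 20; black ×1 → 20 Ω.
R2: blue, black, yellow → 604; yellow ×10^4 → 6040000 Ω.
Series: 20 + 6040000 = 6040020 Ω.

6040020 Ω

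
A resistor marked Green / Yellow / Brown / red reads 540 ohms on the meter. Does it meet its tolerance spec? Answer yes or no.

Green → 5 (first significant figure)
Yellow → 4 (second significant figure)
Brown → ×10 multiplier
Red → ±2% tolerance
54 × 10 = 540 Ω
Allowed range: 529.2 Ω to 550.8 Ω.
540 ohms lies inside that range.

yes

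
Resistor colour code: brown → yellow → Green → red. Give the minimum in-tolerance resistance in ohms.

1372000 Ω

Brown → 1 (first significant figure)
Yellow → 4 (second significant figure)
Green → ×10^5 multiplier
Red → ±2% tolerance
14 × 100000 = 1400000 Ω
Minimum = 1400000 × (1 − 2/100) = 1372000 Ω.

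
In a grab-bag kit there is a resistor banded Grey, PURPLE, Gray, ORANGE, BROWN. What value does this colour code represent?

878000 Ω

Grey → 8 (first significant figure)
Violet → 7 (second significant figure)
Grey → 8 (third significant figure)
Orange → ×10^3 multiplier
878 × 1000 = 878000 Ω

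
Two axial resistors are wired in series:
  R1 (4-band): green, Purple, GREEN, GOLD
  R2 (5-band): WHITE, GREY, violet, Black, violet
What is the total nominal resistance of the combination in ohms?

5700987 Ω

R1: green, violet → 57; green ×10^5 → 5700000 Ω.
R2: white, grey, violet → 987; black ×1 → 987 Ω.
Series: 5700000 + 987 = 5700987 Ω.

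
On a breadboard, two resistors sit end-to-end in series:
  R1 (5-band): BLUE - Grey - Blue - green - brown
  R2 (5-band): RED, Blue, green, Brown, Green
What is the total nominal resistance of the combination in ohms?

68602650 Ω

R1: blue, grey, blue → 686; green ×10^5 → 68600000 Ω.
R2: red, blue, green → 265; brown ×10 → 2650 Ω.
Series: 68600000 + 2650 = 68602650 Ω.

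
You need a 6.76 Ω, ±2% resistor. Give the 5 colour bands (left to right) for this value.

6.76 Ω = 676 × 10^-2.
6 → blue
7 → violet
6 → blue
Multiplier 10^-2 → silver.
±2% tolerance → red.

blue, violet, blue, silver, red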